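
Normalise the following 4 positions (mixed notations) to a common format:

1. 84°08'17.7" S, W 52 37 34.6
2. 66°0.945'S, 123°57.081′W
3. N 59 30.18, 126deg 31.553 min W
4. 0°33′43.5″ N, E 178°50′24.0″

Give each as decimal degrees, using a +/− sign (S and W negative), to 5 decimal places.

1. -84.13825, -52.62628
2. -66.01575, -123.95135
3. 59.50300, -126.52588
4. 0.56208, 178.84000

Point 1:
  Latitude: 84 + 8/60 + 17.7/3600 = 84.138250
  hemisphere S, so the sign is −
  λ: 52 + 37/60 + 34.6/3600 = 52.626278
  W ⇒ negate
Point 2:
  Lat: 0.945′ = 0.015750°; total 66.015750
  hemisphere S, so the sign is −
  λ: 57.081′ = 0.951350°; total 123.951350
  W → negative
Point 3:
  Lat: 30.18′ = 0.503000°; total 59.503000
  N → positive
  Longitude: 31.553′ = 0.525883°; total 126.525883
  W → negative
Point 4:
  Latitude: 0° + 33/60 + 43.5/3600 = 0 + 0.550000 + 0.012083 = 0.562083
  N → positive
  λ: 178° + 50/60 + 24/3600 = 178 + 0.833333 + 0.006667 = 178.840000
  E ⇒ keep positive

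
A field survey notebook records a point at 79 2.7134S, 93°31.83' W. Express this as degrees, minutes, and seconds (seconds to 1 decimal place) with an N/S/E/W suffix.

φ: fractional minutes 0.71340 × 60 = 42.804″
Longitude: fractional minutes 0.83000 × 60 = 49.800″

79°02′42.8″ S, 93°31′49.8″ W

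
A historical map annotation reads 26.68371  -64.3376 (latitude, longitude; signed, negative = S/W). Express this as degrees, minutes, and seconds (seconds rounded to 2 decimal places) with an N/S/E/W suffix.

26°41′1.36″ N, 64°20′15.36″ W

Latitude: 0.683710° → 41.02260′; 0.02260 × 60 = 1.3560″
Longitude is negative → W; |value| = 64.337600
Longitude: whole degrees 64; 20.25600′ → 20′ and 15.3600″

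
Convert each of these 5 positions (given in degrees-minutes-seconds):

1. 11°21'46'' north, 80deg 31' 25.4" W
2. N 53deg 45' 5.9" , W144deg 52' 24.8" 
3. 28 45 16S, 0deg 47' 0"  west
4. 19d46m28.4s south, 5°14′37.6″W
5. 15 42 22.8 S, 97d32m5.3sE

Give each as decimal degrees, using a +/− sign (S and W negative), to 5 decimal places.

Point 1:
  Latitude: 11° + 21/60 + 46/3600 = 11 + 0.350000 + 0.012778 = 11.362778
  N → positive
  Longitude: 80 + 31/60 + 25.4/3600 = 80.523722
  W ⇒ negate
Point 2:
  Lat: 53° + 45/60 + 5.9/3600 = 53 + 0.750000 + 0.001639 = 53.751639
  N ⇒ keep positive
  λ: 144 + 52/60 + 24.8/3600 = 144.873556
  W ⇒ negate
Point 3:
  φ: 28° + 45/60 + 16/3600 = 28 + 0.750000 + 0.004444 = 28.754444
  S → negative
  λ: 0° + 47/60 + 0/3600 = 0 + 0.783333 + 0.000000 = 0.783333
  W → negative
Point 4:
  φ: 19 + 46/60 + 28.4/3600 = 19.774556
  S ⇒ negate
  Lon: 14′ + 37.6″ = 14.62667′; 5 + 14.62667/60 = 5.243778
  W → negative
Point 5:
  Lat: 15° + 42/60 + 22.8/3600 = 15 + 0.700000 + 0.006333 = 15.706333
  S ⇒ negate
  Lon: 97° + 32/60 + 5.3/3600 = 97 + 0.533333 + 0.001472 = 97.534806
  E → positive

1. 11.36278, -80.52372
2. 53.75164, -144.87356
3. -28.75444, -0.78333
4. -19.77456, -5.24378
5. -15.70633, 97.53481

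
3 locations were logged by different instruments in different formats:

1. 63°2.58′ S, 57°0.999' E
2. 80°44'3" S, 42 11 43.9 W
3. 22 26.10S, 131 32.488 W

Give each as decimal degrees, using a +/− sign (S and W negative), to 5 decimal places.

1. -63.04300, 57.01665
2. -80.73417, -42.19553
3. -22.43500, -131.54147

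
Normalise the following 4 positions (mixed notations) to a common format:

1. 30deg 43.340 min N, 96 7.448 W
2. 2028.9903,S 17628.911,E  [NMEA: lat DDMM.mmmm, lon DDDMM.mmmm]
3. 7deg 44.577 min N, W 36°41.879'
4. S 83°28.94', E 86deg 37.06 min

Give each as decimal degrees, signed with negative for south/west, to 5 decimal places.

Point 1:
  Lat: 30 + 43.34/60 = 30.722333
  N ⇒ keep positive
  Lon: 7.448′ = 0.124133°; total 96.124133
  hemisphere W, so the sign is −
Point 2:
  φ: degrees = first 2 digits = 20, minutes = 28.9903; 20 + 28.9903/60 = 20.483172
  hemisphere S, so the sign is −
  Lon: degrees = first 3 digits = 176, minutes = 28.911; 176 + 28.911/60 = 176.481850
  E → positive
Point 3:
  Lat: 7 + 44.577/60 = 7.742950
  N ⇒ keep positive
  λ: 36 + 41.879/60 = 36.697983
  hemisphere W, so the sign is −
Point 4:
  Lat: 28.94′ = 0.482333°; total 83.482333
  S ⇒ negate
  λ: 37.06′ = 0.617667°; total 86.617667
  E ⇒ keep positive

1. 30.72233, -96.12413
2. -20.48317, 176.48185
3. 7.74295, -36.69798
4. -83.48233, 86.61767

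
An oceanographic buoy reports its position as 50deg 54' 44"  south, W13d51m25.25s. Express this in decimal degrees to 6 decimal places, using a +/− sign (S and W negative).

-50.912222, -13.857014

φ: 50° + 54/60 + 44/3600 = 50 + 0.900000 + 0.012222 = 50.9122222
S → negative
Longitude: 51′ + 25.25″ = 51.42083′; 13 + 51.42083/60 = 13.8570139
W ⇒ negate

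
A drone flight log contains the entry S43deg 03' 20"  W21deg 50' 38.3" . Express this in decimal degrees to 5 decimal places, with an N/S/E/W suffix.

43.05556° S, 21.84397° W

Lat: 3′ + 20″ = 3.33333′; 43 + 3.33333/60 = 43.055556
λ: 21 + 50/60 + 38.3/3600 = 21.843972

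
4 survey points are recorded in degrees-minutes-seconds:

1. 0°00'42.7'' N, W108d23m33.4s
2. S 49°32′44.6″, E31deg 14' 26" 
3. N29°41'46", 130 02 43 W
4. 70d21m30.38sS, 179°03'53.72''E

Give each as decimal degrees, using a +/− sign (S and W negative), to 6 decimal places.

1. 0.011861, -108.392611
2. -49.545722, 31.240556
3. 29.696111, -130.045278
4. -70.358439, 179.064922

Point 1:
  Latitude: 0° + 0/60 + 42.7/3600 = 0 + 0.000000 + 0.011861 = 0.0118611
  N → positive
  λ: 108 + 23/60 + 33.4/3600 = 108.3926111
  hemisphere W, so the sign is −
Point 2:
  Lat: 32′ + 44.6″ = 32.74333′; 49 + 32.74333/60 = 49.5457222
  S → negative
  Lon: 31 + 14/60 + 26/3600 = 31.2405556
  E → positive
Point 3:
  Lat: 29 + 41/60 + 46/3600 = 29.6961111
  N → positive
  Longitude: 2′ + 43″ = 2.71667′; 130 + 2.71667/60 = 130.0452778
  W → negative
Point 4:
  φ: 21′ + 30.38″ = 21.50633′; 70 + 21.50633/60 = 70.3584389
  hemisphere S, so the sign is −
  Lon: 3′ + 53.72″ = 3.89533′; 179 + 3.89533/60 = 179.0649222
  E ⇒ keep positive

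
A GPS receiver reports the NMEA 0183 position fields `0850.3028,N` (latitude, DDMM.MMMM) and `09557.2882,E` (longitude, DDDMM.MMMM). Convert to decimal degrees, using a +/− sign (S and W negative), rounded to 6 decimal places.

8.838380, 95.954803

Latitude: degrees = first 2 digits = 8, minutes = 50.3028; 8 + 50.3028/60 = 8.8383800
N → positive
Lon: split at 3 digits → 095° and 57.2882′; 95 + 57.2882/60 = 95.9548033
E ⇒ keep positive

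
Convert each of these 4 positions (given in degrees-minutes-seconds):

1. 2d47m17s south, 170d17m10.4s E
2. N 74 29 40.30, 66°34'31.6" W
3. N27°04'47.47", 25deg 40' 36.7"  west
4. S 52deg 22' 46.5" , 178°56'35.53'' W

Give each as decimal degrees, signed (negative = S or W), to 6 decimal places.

Point 1:
  φ: 2° + 47/60 + 17/3600 = 2 + 0.783333 + 0.004722 = 2.7880556
  S ⇒ negate
  Longitude: 17′ + 10.4″ = 17.17333′; 170 + 17.17333/60 = 170.2862222
  E → positive
Point 2:
  Latitude: 74 + 29/60 + 40.3/3600 = 74.4945278
  N → positive
  Longitude: 34′ + 31.6″ = 34.52667′; 66 + 34.52667/60 = 66.5754444
  hemisphere W, so the sign is −
Point 3:
  φ: 27 + 4/60 + 47.47/3600 = 27.0798528
  N ⇒ keep positive
  Longitude: 25 + 40/60 + 36.7/3600 = 25.6768611
  W ⇒ negate
Point 4:
  Latitude: 52° + 22/60 + 46.5/3600 = 52 + 0.366667 + 0.012917 = 52.3795833
  S ⇒ negate
  λ: 56′ + 35.53″ = 56.59217′; 178 + 56.59217/60 = 178.9432028
  W ⇒ negate

1. -2.788056, 170.286222
2. 74.494528, -66.575444
3. 27.079853, -25.676861
4. -52.379583, -178.943203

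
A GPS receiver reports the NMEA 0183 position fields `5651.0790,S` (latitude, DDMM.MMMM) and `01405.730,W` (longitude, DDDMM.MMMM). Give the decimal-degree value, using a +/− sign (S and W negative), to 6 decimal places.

Latitude: degrees = first 2 digits = 56, minutes = 51.079; 56 + 51.079/60 = 56.8513167
hemisphere S, so the sign is −
Longitude: split at 3 digits → 014° and 5.73′; 14 + 5.73/60 = 14.0955000
W → negative

-56.851317, -14.095500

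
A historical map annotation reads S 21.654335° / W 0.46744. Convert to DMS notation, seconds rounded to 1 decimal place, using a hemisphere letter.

21°39′15.6″ S, 0°28′2.8″ W

Latitude: whole degrees 21; 39.26010′ → 39′ and 15.606″
Longitude: 0.467440 × 60 = 28.04640′ → 28′, remainder × 60 = 2.784″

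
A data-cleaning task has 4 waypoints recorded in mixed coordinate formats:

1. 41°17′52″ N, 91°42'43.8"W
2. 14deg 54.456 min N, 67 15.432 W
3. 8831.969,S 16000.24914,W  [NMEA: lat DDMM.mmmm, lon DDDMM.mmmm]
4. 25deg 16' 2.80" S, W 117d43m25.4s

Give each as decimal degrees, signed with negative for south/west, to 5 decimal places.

1. 41.29778, -91.71217
2. 14.90760, -67.25720
3. -88.53282, -160.00415
4. -25.26744, -117.72372

Point 1:
  Lat: 41° + 17/60 + 52/3600 = 41 + 0.283333 + 0.014444 = 41.297778
  N ⇒ keep positive
  Longitude: 91° + 42/60 + 43.8/3600 = 91 + 0.700000 + 0.012167 = 91.712167
  W ⇒ negate
Point 2:
  Latitude: 14 + 54.456/60 = 14.907600
  N → positive
  Longitude: 67 + 15.432/60 = 67.257200
  hemisphere W, so the sign is −
Point 3:
  φ: split at 2 digits → 88° and 31.969′; 88 + 31.969/60 = 88.532817
  S → negative
  Lon: split at 3 digits → 160° and 0.24914′; 160 + 0.24914/60 = 160.004152
  hemisphere W, so the sign is −
Point 4:
  Lat: 16′ + 2.8″ = 16.04667′; 25 + 16.04667/60 = 25.267444
  S → negative
  Lon: 43′ + 25.4″ = 43.42333′; 117 + 43.42333/60 = 117.723722
  W → negative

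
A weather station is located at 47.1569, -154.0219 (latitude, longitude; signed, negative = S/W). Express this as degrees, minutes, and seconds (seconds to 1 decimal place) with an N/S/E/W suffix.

Latitude: whole degrees 47; 9.41400′ → 9′ and 24.840″
Longitude is negative → W; |value| = 154.021900
Longitude: whole degrees 154; 1.31400′ → 1′ and 18.840″

47°09′24.8″ N, 154°01′18.8″ W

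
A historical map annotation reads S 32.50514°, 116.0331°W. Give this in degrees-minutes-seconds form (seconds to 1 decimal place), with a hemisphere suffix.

Lat: whole degrees 32; 30.30840′ → 30′ and 18.504″
λ: 0.033100° → 1.98600′; 0.98600 × 60 = 59.160″

32°30′18.5″ S, 116°01′59.2″ W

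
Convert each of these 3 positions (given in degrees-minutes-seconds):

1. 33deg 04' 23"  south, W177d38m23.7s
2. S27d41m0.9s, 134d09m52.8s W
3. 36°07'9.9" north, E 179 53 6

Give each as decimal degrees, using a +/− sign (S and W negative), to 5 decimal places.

1. -33.07306, -177.63992
2. -27.68358, -134.16467
3. 36.11942, 179.88500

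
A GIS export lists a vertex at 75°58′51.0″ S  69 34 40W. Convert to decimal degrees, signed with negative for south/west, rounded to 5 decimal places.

φ: 58′ + 51″ = 58.85000′; 75 + 58.85000/60 = 75.980833
S → negative
Lon: 69 + 34/60 + 40/3600 = 69.577778
W → negative

-75.98083, -69.57778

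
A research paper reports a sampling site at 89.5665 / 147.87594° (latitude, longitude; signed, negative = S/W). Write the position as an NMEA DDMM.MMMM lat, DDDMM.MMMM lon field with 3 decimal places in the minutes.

φ: 89° + 0.566500 × 60 = 89° 33.99000′
Lon: minutes = (147.875940 − 147) × 60 = 52.55640

8933.990,N / 14752.556,E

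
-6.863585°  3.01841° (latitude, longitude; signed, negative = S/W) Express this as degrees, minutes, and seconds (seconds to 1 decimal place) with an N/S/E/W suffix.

Latitude is negative → S; |value| = 6.863585
Lat: 0.863585 × 60 = 51.81510′ → 51′, remainder × 60 = 48.906″
Longitude: 0.018410° → 1.10460′; 0.10460 × 60 = 6.276″

6°51′48.9″ S, 3°01′6.3″ E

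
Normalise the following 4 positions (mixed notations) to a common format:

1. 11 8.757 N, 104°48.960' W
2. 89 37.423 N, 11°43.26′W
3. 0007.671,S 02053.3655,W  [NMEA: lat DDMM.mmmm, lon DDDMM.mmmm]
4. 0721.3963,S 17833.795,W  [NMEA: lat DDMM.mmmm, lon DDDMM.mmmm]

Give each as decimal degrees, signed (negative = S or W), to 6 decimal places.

1. 11.145950, -104.816000
2. 89.623717, -11.721000
3. -0.127850, -20.889425
4. -7.356605, -178.563250

Point 1:
  φ: 11 + 8.757/60 = 11.1459500
  N ⇒ keep positive
  Longitude: 48.96′ = 0.816000°; total 104.8160000
  hemisphere W, so the sign is −
Point 2:
  Latitude: 89 + 37.423/60 = 89.6237167
  N → positive
  Longitude: 11 + 43.26/60 = 11.7210000
  W ⇒ negate
Point 3:
  φ: split at 2 digits → 00° and 7.671′; 0 + 7.671/60 = 0.1278500
  hemisphere S, so the sign is −
  Lon: split at 3 digits → 020° and 53.3655′; 20 + 53.3655/60 = 20.8894250
  W ⇒ negate
Point 4:
  Latitude: split at 2 digits → 07° and 21.3963′; 7 + 21.3963/60 = 7.3566050
  S ⇒ negate
  Longitude: degrees = first 3 digits = 178, minutes = 33.795; 178 + 33.795/60 = 178.5632500
  hemisphere W, so the sign is −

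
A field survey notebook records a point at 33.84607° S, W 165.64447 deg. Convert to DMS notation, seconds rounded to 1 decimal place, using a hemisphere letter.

33°50′45.9″ S, 165°38′40.1″ W

Lat: 0.846070 × 60 = 50.76420′ → 50′, remainder × 60 = 45.852″
Lon: whole degrees 165; 38.66820′ → 38′ and 40.092″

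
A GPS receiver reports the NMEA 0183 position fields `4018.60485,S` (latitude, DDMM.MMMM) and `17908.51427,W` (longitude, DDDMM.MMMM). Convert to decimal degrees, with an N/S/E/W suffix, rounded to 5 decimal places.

40.31008° S, 179.14190° W

Lat: split at 2 digits → 40° and 18.60485′; 40 + 18.60485/60 = 40.310081
Lon: split at 3 digits → 179° and 8.51427′; 179 + 8.51427/60 = 179.141905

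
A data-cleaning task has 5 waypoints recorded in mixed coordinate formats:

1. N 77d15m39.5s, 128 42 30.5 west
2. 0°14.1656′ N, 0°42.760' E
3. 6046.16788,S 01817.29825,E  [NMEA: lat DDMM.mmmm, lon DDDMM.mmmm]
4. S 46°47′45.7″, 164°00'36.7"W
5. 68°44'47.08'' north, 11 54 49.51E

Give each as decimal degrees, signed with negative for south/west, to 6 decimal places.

1. 77.260972, -128.708472
2. 0.236093, 0.712667
3. -60.769465, 18.288304
4. -46.796028, -164.010194
5. 68.746411, 11.913753

Point 1:
  Latitude: 15′ + 39.5″ = 15.65833′; 77 + 15.65833/60 = 77.2609722
  N → positive
  λ: 128 + 42/60 + 30.5/3600 = 128.7084722
  W ⇒ negate
Point 2:
  Lat: 0 + 14.1656/60 = 0.2360933
  N ⇒ keep positive
  Longitude: 42.76′ = 0.712667°; total 0.7126667
  E ⇒ keep positive
Point 3:
  φ: split at 2 digits → 60° and 46.16788′; 60 + 46.16788/60 = 60.7694647
  S → negative
  λ: degrees = first 3 digits = 18, minutes = 17.29825; 18 + 17.29825/60 = 18.2883042
  E ⇒ keep positive
Point 4:
  Latitude: 46 + 47/60 + 45.7/3600 = 46.7960278
  S → negative
  λ: 0′ + 36.7″ = 0.61167′; 164 + 0.61167/60 = 164.0101944
  W → negative
Point 5:
  Latitude: 68 + 44/60 + 47.08/3600 = 68.7464111
  N ⇒ keep positive
  Longitude: 54′ + 49.51″ = 54.82517′; 11 + 54.82517/60 = 11.9137528
  E ⇒ keep positive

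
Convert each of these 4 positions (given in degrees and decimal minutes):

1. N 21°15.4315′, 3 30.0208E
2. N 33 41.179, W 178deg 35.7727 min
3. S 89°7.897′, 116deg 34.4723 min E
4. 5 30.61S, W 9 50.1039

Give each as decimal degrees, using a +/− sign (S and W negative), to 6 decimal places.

Point 1:
  Lat: 15.4315′ = 0.257192°; total 21.2571917
  N ⇒ keep positive
  Longitude: 30.0208′ = 0.500347°; total 3.5003467
  E ⇒ keep positive
Point 2:
  Lat: 33 + 41.179/60 = 33.6863167
  N ⇒ keep positive
  λ: 35.7727′ = 0.596212°; total 178.5962117
  W ⇒ negate
Point 3:
  Latitude: 89 + 7.897/60 = 89.1316167
  hemisphere S, so the sign is −
  λ: 34.4723′ = 0.574538°; total 116.5745383
  E ⇒ keep positive
Point 4:
  Latitude: 5 + 30.61/60 = 5.5101667
  S ⇒ negate
  λ: 9 + 50.1039/60 = 9.8350650
  W ⇒ negate

1. 21.257192, 3.500347
2. 33.686317, -178.596212
3. -89.131617, 116.574538
4. -5.510167, -9.835065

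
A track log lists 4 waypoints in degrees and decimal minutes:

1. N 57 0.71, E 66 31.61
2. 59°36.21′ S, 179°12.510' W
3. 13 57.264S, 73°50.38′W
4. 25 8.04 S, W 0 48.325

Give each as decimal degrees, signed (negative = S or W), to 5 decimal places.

1. 57.01183, 66.52683
2. -59.60350, -179.20850
3. -13.95440, -73.83967
4. -25.13400, -0.80542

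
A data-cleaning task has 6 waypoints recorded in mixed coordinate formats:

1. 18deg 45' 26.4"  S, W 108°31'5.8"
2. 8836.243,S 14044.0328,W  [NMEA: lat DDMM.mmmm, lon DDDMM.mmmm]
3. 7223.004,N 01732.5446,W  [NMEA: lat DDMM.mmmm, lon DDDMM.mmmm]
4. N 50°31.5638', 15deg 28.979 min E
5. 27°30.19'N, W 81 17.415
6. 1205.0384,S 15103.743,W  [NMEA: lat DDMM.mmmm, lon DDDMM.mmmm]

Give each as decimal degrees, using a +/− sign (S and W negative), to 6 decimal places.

1. -18.757333, -108.518278
2. -88.604050, -140.733880
3. 72.383400, -17.542410
4. 50.526063, 15.482983
5. 27.503167, -81.290250
6. -12.083973, -151.062383

Point 1:
  φ: 18 + 45/60 + 26.4/3600 = 18.7573333
  S → negative
  Lon: 31′ + 5.8″ = 31.09667′; 108 + 31.09667/60 = 108.5182778
  hemisphere W, so the sign is −
Point 2:
  Lat: split at 2 digits → 88° and 36.243′; 88 + 36.243/60 = 88.6040500
  S ⇒ negate
  Longitude: degrees = first 3 digits = 140, minutes = 44.0328; 140 + 44.0328/60 = 140.7338800
  W ⇒ negate
Point 3:
  Latitude: split at 2 digits → 72° and 23.004′; 72 + 23.004/60 = 72.3834000
  N ⇒ keep positive
  Lon: split at 3 digits → 017° and 32.5446′; 17 + 32.5446/60 = 17.5424100
  hemisphere W, so the sign is −
Point 4:
  Lat: 50 + 31.5638/60 = 50.5260633
  N ⇒ keep positive
  Lon: 28.979′ = 0.482983°; total 15.4829833
  E → positive
Point 5:
  φ: 30.19′ = 0.503167°; total 27.5031667
  N → positive
  Lon: 81 + 17.415/60 = 81.2902500
  W → negative
Point 6:
  Latitude: degrees = first 2 digits = 12, minutes = 5.0384; 12 + 5.0384/60 = 12.0839733
  hemisphere S, so the sign is −
  Lon: degrees = first 3 digits = 151, minutes = 3.743; 151 + 3.743/60 = 151.0623833
  W → negative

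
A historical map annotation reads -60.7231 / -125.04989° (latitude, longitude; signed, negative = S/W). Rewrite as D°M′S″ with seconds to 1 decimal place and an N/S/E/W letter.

Latitude is negative → S; |value| = 60.723100
φ: 0.723100 × 60 = 43.38600′ → 43′, remainder × 60 = 23.160″
Longitude is negative → W; |value| = 125.049890
Lon: 0.049890° → 2.99340′; 0.99340 × 60 = 59.604″

60°43′23.2″ S, 125°02′59.6″ W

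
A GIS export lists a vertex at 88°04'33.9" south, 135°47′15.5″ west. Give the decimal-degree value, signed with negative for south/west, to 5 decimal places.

-88.07608, -135.78764

Lat: 88 + 4/60 + 33.9/3600 = 88.076083
hemisphere S, so the sign is −
λ: 47′ + 15.5″ = 47.25833′; 135 + 47.25833/60 = 135.787639
W → negative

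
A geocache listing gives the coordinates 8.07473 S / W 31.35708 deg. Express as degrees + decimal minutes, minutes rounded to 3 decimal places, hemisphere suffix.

Latitude: fractional part 0.074730 → 4.48380 minutes
λ: 31° + 0.357080 × 60 = 31° 21.42480′

8° 4.484′ S, 31° 21.425′ W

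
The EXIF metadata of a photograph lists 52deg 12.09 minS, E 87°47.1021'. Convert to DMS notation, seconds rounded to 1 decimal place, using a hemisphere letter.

Latitude: fractional minutes 0.09000 × 60 = 5.400″
Lon: 47.10210′ → 47′ and 0.10210 × 60 = 6.126″

52°12′5.4″ S, 87°47′6.1″ E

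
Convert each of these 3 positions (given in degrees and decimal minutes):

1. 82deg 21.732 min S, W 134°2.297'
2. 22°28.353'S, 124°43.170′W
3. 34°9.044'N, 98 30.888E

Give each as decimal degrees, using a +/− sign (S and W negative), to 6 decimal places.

Point 1:
  φ: 82 + 21.732/60 = 82.3622000
  S ⇒ negate
  Longitude: 2.297′ = 0.038283°; total 134.0382833
  hemisphere W, so the sign is −
Point 2:
  Lat: 28.353′ = 0.472550°; total 22.4725500
  S ⇒ negate
  λ: 124 + 43.17/60 = 124.7195000
  W ⇒ negate
Point 3:
  φ: 9.044′ = 0.150733°; total 34.1507333
  N → positive
  Lon: 30.888′ = 0.514800°; total 98.5148000
  E → positive

1. -82.362200, -134.038283
2. -22.472550, -124.719500
3. 34.150733, 98.514800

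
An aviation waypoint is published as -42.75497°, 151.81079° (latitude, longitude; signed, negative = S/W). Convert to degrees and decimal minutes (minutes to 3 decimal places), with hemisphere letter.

42° 45.298′ S, 151° 48.647′ E

Latitude is negative → S; |value| = 42.754970
Latitude: minutes = (42.754970 − 42) × 60 = 45.29820
λ: 151° + 0.810790 × 60 = 151° 48.64740′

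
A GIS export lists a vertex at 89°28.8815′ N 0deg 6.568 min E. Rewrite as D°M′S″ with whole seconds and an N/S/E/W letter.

φ: 28.88150′ → 28′ and 0.88150 × 60 = 52.89″
Longitude: 6.56800′ → 6′ and 0.56800 × 60 = 34.08″

89°28′53″ N, 0°06′34″ E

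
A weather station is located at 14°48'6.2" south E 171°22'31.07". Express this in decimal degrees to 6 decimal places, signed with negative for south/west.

-14.801722, 171.375297

Latitude: 14 + 48/60 + 6.2/3600 = 14.8017222
hemisphere S, so the sign is −
Longitude: 171 + 22/60 + 31.07/3600 = 171.3752972
E → positive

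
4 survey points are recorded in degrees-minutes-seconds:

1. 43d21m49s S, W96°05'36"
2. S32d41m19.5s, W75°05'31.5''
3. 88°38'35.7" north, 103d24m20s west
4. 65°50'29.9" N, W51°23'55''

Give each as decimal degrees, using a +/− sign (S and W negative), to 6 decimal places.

1. -43.363611, -96.093333
2. -32.688750, -75.092083
3. 88.643250, -103.405556
4. 65.841639, -51.398611

Point 1:
  Lat: 21′ + 49″ = 21.81667′; 43 + 21.81667/60 = 43.3636111
  S → negative
  Lon: 96° + 5/60 + 36/3600 = 96 + 0.083333 + 0.010000 = 96.0933333
  hemisphere W, so the sign is −
Point 2:
  Lat: 32° + 41/60 + 19.5/3600 = 32 + 0.683333 + 0.005417 = 32.6887500
  S ⇒ negate
  λ: 75° + 5/60 + 31.5/3600 = 75 + 0.083333 + 0.008750 = 75.0920833
  W → negative
Point 3:
  Latitude: 88 + 38/60 + 35.7/3600 = 88.6432500
  N ⇒ keep positive
  Longitude: 24′ + 20″ = 24.33333′; 103 + 24.33333/60 = 103.4055556
  W → negative
Point 4:
  Latitude: 65° + 50/60 + 29.9/3600 = 65 + 0.833333 + 0.008306 = 65.8416389
  N → positive
  Longitude: 23′ + 55″ = 23.91667′; 51 + 23.91667/60 = 51.3986111
  hemisphere W, so the sign is −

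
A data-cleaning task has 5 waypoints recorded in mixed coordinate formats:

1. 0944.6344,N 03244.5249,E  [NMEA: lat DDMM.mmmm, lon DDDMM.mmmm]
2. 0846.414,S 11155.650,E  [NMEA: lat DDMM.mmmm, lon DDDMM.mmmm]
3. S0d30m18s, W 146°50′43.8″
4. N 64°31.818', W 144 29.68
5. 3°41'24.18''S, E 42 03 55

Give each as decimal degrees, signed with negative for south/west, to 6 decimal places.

1. 9.743907, 32.742082
2. -8.773567, 111.927500
3. -0.505000, -146.845500
4. 64.530300, -144.494667
5. -3.690050, 42.065278

Point 1:
  Lat: split at 2 digits → 09° and 44.6344′; 9 + 44.6344/60 = 9.7439067
  N → positive
  λ: split at 3 digits → 032° and 44.5249′; 32 + 44.5249/60 = 32.7420817
  E ⇒ keep positive
Point 2:
  Lat: degrees = first 2 digits = 8, minutes = 46.414; 8 + 46.414/60 = 8.7735667
  hemisphere S, so the sign is −
  Longitude: split at 3 digits → 111° and 55.65′; 111 + 55.65/60 = 111.9275000
  E → positive
Point 3:
  φ: 30′ + 18″ = 30.30000′; 0 + 30.30000/60 = 0.5050000
  hemisphere S, so the sign is −
  Lon: 146 + 50/60 + 43.8/3600 = 146.8455000
  hemisphere W, so the sign is −
Point 4:
  φ: 64 + 31.818/60 = 64.5303000
  N ⇒ keep positive
  λ: 144 + 29.68/60 = 144.4946667
  W ⇒ negate
Point 5:
  Lat: 3° + 41/60 + 24.18/3600 = 3 + 0.683333 + 0.006717 = 3.6900500
  hemisphere S, so the sign is −
  Longitude: 42 + 3/60 + 55/3600 = 42.0652778
  E → positive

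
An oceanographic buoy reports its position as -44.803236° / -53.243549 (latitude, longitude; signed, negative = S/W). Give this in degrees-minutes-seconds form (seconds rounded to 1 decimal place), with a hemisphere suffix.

44°48′11.6″ S, 53°14′36.8″ W

Latitude is negative → S; |value| = 44.803236
Latitude: whole degrees 44; 48.19416′ → 48′ and 11.650″
Longitude is negative → W; |value| = 53.243549
λ: 0.243549° → 14.61294′; 0.61294 × 60 = 36.776″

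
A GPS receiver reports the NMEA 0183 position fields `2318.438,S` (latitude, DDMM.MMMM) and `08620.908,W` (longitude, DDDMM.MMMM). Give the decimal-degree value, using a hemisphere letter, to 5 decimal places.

23.30730° S, 86.34847° W

φ: split at 2 digits → 23° and 18.438′; 23 + 18.438/60 = 23.307300
λ: split at 3 digits → 086° and 20.908′; 86 + 20.908/60 = 86.348467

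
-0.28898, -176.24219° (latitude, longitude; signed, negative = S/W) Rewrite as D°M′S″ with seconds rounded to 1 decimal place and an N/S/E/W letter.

0°17′20.3″ S, 176°14′31.9″ W

Latitude is negative → S; |value| = 0.288980
φ: 0.288980° → 17.33880′; 0.33880 × 60 = 20.328″
Longitude is negative → W; |value| = 176.242190
Lon: 0.242190° → 14.53140′; 0.53140 × 60 = 31.884″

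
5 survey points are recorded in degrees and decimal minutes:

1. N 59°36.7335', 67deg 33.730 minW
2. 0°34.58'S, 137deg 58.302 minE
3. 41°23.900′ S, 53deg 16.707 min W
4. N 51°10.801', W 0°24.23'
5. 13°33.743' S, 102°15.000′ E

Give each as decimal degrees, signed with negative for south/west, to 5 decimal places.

Point 1:
  Latitude: 59 + 36.7335/60 = 59.612225
  N ⇒ keep positive
  λ: 33.73′ = 0.562167°; total 67.562167
  W ⇒ negate
Point 2:
  Lat: 0 + 34.58/60 = 0.576333
  S ⇒ negate
  λ: 58.302′ = 0.971700°; total 137.971700
  E → positive
Point 3:
  Latitude: 23.9′ = 0.398333°; total 41.398333
  S → negative
  Lon: 16.707′ = 0.278450°; total 53.278450
  hemisphere W, so the sign is −
Point 4:
  φ: 51 + 10.801/60 = 51.180017
  N ⇒ keep positive
  Lon: 24.23′ = 0.403833°; total 0.403833
  hemisphere W, so the sign is −
Point 5:
  Lat: 33.743′ = 0.562383°; total 13.562383
  hemisphere S, so the sign is −
  Longitude: 15′ = 0.250000°; total 102.250000
  E → positive

1. 59.61223, -67.56217
2. -0.57633, 137.97170
3. -41.39833, -53.27845
4. 51.18002, -0.40383
5. -13.56238, 102.25000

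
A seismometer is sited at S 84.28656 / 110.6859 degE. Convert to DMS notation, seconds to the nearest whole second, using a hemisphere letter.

84°17′12″ S, 110°41′9″ E

φ: 0.286560 × 60 = 17.19360′ → 17′, remainder × 60 = 11.62″
Longitude: 0.685900 × 60 = 41.15400′ → 41′, remainder × 60 = 9.24″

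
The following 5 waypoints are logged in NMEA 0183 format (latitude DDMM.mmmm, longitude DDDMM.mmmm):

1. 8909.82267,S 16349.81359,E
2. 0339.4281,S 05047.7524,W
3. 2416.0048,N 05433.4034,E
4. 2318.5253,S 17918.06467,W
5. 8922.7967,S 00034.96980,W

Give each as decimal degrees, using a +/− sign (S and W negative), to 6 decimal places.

Point 1:
  φ: split at 2 digits → 89° and 9.82267′; 89 + 9.82267/60 = 89.1637112
  S → negative
  Longitude: degrees = first 3 digits = 163, minutes = 49.81359; 163 + 49.81359/60 = 163.8302265
  E ⇒ keep positive
Point 2:
  φ: degrees = first 2 digits = 3, minutes = 39.4281; 3 + 39.4281/60 = 3.6571350
  S ⇒ negate
  Lon: degrees = first 3 digits = 50, minutes = 47.7524; 50 + 47.7524/60 = 50.7958733
  hemisphere W, so the sign is −
Point 3:
  φ: degrees = first 2 digits = 24, minutes = 16.0048; 24 + 16.0048/60 = 24.2667467
  N → positive
  Longitude: split at 3 digits → 054° and 33.4034′; 54 + 33.4034/60 = 54.5567233
  E → positive
Point 4:
  φ: degrees = first 2 digits = 23, minutes = 18.5253; 23 + 18.5253/60 = 23.3087550
  S ⇒ negate
  λ: split at 3 digits → 179° and 18.06467′; 179 + 18.06467/60 = 179.3010778
  W → negative
Point 5:
  Lat: split at 2 digits → 89° and 22.7967′; 89 + 22.7967/60 = 89.3799450
  S → negative
  Longitude: split at 3 digits → 000° and 34.9698′; 0 + 34.9698/60 = 0.5828300
  W ⇒ negate

1. -89.163711, 163.830227
2. -3.657135, -50.795873
3. 24.266747, 54.556723
4. -23.308755, -179.301078
5. -89.379945, -0.582830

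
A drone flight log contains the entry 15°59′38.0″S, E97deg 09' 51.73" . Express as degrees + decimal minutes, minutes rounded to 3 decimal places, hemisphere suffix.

15° 59.633′ S, 97° 9.862′ E

Lat: 59 + 38/60 = 59.63333′
Longitude: 9 + 51.73/60 = 9.86217′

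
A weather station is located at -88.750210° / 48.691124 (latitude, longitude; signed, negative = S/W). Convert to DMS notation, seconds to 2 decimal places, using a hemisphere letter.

88°45′0.76″ S, 48°41′28.05″ E

Latitude is negative → S; |value| = 88.750210
Latitude: 0.750210 × 60 = 45.01260′ → 45′, remainder × 60 = 0.7560″
Lon: 0.691124 × 60 = 41.46744′ → 41′, remainder × 60 = 28.0464″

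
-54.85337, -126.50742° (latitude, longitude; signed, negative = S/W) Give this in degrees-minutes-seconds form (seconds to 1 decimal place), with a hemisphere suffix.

54°51′12.1″ S, 126°30′26.7″ W

Latitude is negative → S; |value| = 54.853370
φ: 0.853370° → 51.20220′; 0.20220 × 60 = 12.132″
Longitude is negative → W; |value| = 126.507420
Longitude: 0.507420 × 60 = 30.44520′ → 30′, remainder × 60 = 26.712″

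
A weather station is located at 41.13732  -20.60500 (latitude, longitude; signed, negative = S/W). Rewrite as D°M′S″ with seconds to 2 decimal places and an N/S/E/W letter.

41°08′14.35″ N, 20°36′18.00″ W

Latitude: whole degrees 41; 8.23920′ → 8′ and 14.3520″
Longitude is negative → W; |value| = 20.605000
Lon: 0.605000° → 36.30000′; 0.30000 × 60 = 18.0000″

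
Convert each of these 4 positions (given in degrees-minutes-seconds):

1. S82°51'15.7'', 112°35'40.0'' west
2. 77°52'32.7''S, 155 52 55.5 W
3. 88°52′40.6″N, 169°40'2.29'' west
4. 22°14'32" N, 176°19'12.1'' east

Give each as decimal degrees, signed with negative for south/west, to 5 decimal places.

Point 1:
  φ: 82 + 51/60 + 15.7/3600 = 82.854361
  S ⇒ negate
  Lon: 35′ + 40″ = 35.66667′; 112 + 35.66667/60 = 112.594444
  W → negative
Point 2:
  φ: 77 + 52/60 + 32.7/3600 = 77.875750
  S → negative
  Longitude: 155° + 52/60 + 55.5/3600 = 155 + 0.866667 + 0.015417 = 155.882083
  W → negative
Point 3:
  φ: 88 + 52/60 + 40.6/3600 = 88.877944
  N → positive
  Longitude: 169 + 40/60 + 2.29/3600 = 169.667303
  W → negative
Point 4:
  Latitude: 22 + 14/60 + 32/3600 = 22.242222
  N ⇒ keep positive
  Lon: 176 + 19/60 + 12.1/3600 = 176.320028
  E ⇒ keep positive

1. -82.85436, -112.59444
2. -77.87575, -155.88208
3. 88.87794, -169.66730
4. 22.24222, 176.32003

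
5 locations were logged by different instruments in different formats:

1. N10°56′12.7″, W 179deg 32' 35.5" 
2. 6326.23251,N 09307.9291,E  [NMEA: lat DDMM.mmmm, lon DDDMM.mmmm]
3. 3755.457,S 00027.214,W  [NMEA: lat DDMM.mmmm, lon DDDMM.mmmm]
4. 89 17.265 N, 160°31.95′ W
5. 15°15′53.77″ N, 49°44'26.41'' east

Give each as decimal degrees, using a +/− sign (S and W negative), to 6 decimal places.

Point 1:
  Latitude: 56′ + 12.7″ = 56.21167′; 10 + 56.21167/60 = 10.9368611
  N → positive
  Lon: 32′ + 35.5″ = 32.59167′; 179 + 32.59167/60 = 179.5431944
  hemisphere W, so the sign is −
Point 2:
  φ: split at 2 digits → 63° and 26.23251′; 63 + 26.23251/60 = 63.4372085
  N → positive
  Lon: split at 3 digits → 093° and 7.9291′; 93 + 7.9291/60 = 93.1321517
  E ⇒ keep positive
Point 3:
  Latitude: degrees = first 2 digits = 37, minutes = 55.457; 37 + 55.457/60 = 37.9242833
  S → negative
  Lon: degrees = first 3 digits = 0, minutes = 27.214; 0 + 27.214/60 = 0.4535667
  W → negative
Point 4:
  φ: 17.265′ = 0.287750°; total 89.2877500
  N → positive
  Lon: 31.95′ = 0.532500°; total 160.5325000
  hemisphere W, so the sign is −
Point 5:
  φ: 15′ + 53.77″ = 15.89617′; 15 + 15.89617/60 = 15.2649361
  N → positive
  Longitude: 49 + 44/60 + 26.41/3600 = 49.7406694
  E → positive

1. 10.936861, -179.543194
2. 63.437209, 93.132152
3. -37.924283, -0.453567
4. 89.287750, -160.532500
5. 15.264936, 49.740669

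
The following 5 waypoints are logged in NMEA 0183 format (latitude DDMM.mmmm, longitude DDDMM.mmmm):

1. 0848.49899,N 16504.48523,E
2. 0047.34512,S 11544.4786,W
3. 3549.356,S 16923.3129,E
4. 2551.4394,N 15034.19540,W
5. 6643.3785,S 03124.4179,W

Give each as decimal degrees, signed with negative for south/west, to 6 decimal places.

1. 8.808317, 165.074754
2. -0.789085, -115.741310
3. -35.822600, 169.388548
4. 25.857323, -150.569923
5. -66.722975, -31.406965

Point 1:
  φ: split at 2 digits → 08° and 48.49899′; 8 + 48.49899/60 = 8.8083165
  N → positive
  Lon: split at 3 digits → 165° and 4.48523′; 165 + 4.48523/60 = 165.0747538
  E ⇒ keep positive
Point 2:
  φ: degrees = first 2 digits = 0, minutes = 47.34512; 0 + 47.34512/60 = 0.7890853
  S → negative
  λ: degrees = first 3 digits = 115, minutes = 44.4786; 115 + 44.4786/60 = 115.7413100
  W ⇒ negate
Point 3:
  Lat: split at 2 digits → 35° and 49.356′; 35 + 49.356/60 = 35.8226000
  hemisphere S, so the sign is −
  λ: split at 3 digits → 169° and 23.3129′; 169 + 23.3129/60 = 169.3885483
  E ⇒ keep positive
Point 4:
  φ: split at 2 digits → 25° and 51.4394′; 25 + 51.4394/60 = 25.8573233
  N → positive
  Longitude: degrees = first 3 digits = 150, minutes = 34.1954; 150 + 34.1954/60 = 150.5699233
  W ⇒ negate
Point 5:
  Lat: split at 2 digits → 66° and 43.3785′; 66 + 43.3785/60 = 66.7229750
  S ⇒ negate
  λ: degrees = first 3 digits = 31, minutes = 24.4179; 31 + 24.4179/60 = 31.4069650
  W ⇒ negate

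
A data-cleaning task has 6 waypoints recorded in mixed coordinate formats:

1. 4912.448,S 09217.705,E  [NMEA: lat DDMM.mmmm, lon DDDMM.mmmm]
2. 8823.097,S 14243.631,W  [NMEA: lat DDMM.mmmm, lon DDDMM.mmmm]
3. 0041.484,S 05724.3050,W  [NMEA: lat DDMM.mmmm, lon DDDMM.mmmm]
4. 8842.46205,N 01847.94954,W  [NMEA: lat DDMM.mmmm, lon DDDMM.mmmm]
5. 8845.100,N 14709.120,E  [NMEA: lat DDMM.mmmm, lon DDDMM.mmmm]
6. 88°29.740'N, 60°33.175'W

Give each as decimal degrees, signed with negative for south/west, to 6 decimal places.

Point 1:
  Latitude: split at 2 digits → 49° and 12.448′; 49 + 12.448/60 = 49.2074667
  hemisphere S, so the sign is −
  Lon: degrees = first 3 digits = 92, minutes = 17.705; 92 + 17.705/60 = 92.2950833
  E → positive
Point 2:
  Latitude: degrees = first 2 digits = 88, minutes = 23.097; 88 + 23.097/60 = 88.3849500
  hemisphere S, so the sign is −
  λ: split at 3 digits → 142° and 43.631′; 142 + 43.631/60 = 142.7271833
  hemisphere W, so the sign is −
Point 3:
  Lat: degrees = first 2 digits = 0, minutes = 41.484; 0 + 41.484/60 = 0.6914000
  hemisphere S, so the sign is −
  λ: split at 3 digits → 057° and 24.305′; 57 + 24.305/60 = 57.4050833
  W ⇒ negate
Point 4:
  φ: split at 2 digits → 88° and 42.46205′; 88 + 42.46205/60 = 88.7077008
  N ⇒ keep positive
  λ: degrees = first 3 digits = 18, minutes = 47.94954; 18 + 47.94954/60 = 18.7991590
  hemisphere W, so the sign is −
Point 5:
  Lat: degrees = first 2 digits = 88, minutes = 45.1; 88 + 45.1/60 = 88.7516667
  N ⇒ keep positive
  Lon: degrees = first 3 digits = 147, minutes = 9.12; 147 + 9.12/60 = 147.1520000
  E ⇒ keep positive
Point 6:
  φ: 88 + 29.74/60 = 88.4956667
  N → positive
  Lon: 60 + 33.175/60 = 60.5529167
  W → negative

1. -49.207467, 92.295083
2. -88.384950, -142.727183
3. -0.691400, -57.405083
4. 88.707701, -18.799159
5. 88.751667, 147.152000
6. 88.495667, -60.552917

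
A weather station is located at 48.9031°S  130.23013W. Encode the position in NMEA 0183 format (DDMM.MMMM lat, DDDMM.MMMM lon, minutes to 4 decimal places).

Latitude: 48° + 0.903100 × 60 = 48° 54.186000′
Lon: fractional part 0.230130 → 13.807800 minutes

4854.1860,S / 13013.8078,W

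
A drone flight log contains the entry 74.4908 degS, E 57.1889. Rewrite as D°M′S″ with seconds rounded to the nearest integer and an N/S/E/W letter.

φ: 0.490800 × 60 = 29.44800′ → 29′, remainder × 60 = 26.88″
Longitude: whole degrees 57; 11.33400′ → 11′ and 20.04″

74°29′27″ S, 57°11′20″ E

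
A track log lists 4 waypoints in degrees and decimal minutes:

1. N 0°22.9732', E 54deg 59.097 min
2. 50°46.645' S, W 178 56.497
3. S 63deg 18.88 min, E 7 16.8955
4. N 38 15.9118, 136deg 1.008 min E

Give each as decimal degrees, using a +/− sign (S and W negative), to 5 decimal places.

1. 0.38289, 54.98495
2. -50.77742, -178.94162
3. -63.31467, 7.28159
4. 38.26520, 136.01680

Point 1:
  Latitude: 22.9732′ = 0.382887°; total 0.382887
  N ⇒ keep positive
  λ: 54 + 59.097/60 = 54.984950
  E ⇒ keep positive
Point 2:
  Lat: 50 + 46.645/60 = 50.777417
  S → negative
  Lon: 178 + 56.497/60 = 178.941617
  W → negative
Point 3:
  Latitude: 18.88′ = 0.314667°; total 63.314667
  hemisphere S, so the sign is −
  λ: 7 + 16.8955/60 = 7.281592
  E → positive
Point 4:
  Latitude: 15.9118′ = 0.265197°; total 38.265197
  N → positive
  Lon: 1.008′ = 0.016800°; total 136.016800
  E → positive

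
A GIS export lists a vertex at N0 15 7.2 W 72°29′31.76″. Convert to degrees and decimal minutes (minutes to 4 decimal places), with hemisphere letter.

φ: 15 + 7.2/60 = 15.120000′
Longitude: 29 + 31.76/60 = 29.529333′

0° 15.1200′ N, 72° 29.5293′ W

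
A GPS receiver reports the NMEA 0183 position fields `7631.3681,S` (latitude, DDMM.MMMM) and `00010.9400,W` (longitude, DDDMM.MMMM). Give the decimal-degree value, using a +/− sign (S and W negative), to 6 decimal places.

-76.522802, -0.182333

Latitude: split at 2 digits → 76° and 31.3681′; 76 + 31.3681/60 = 76.5228017
S → negative
Longitude: split at 3 digits → 000° and 10.94′; 0 + 10.94/60 = 0.1823333
hemisphere W, so the sign is −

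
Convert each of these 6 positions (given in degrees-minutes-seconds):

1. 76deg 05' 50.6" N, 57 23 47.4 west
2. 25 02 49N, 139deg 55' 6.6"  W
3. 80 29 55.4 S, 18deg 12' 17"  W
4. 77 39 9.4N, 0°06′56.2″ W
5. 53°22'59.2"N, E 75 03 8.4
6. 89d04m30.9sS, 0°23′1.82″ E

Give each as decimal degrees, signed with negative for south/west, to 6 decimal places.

Point 1:
  φ: 76 + 5/60 + 50.6/3600 = 76.0973889
  N ⇒ keep positive
  λ: 57° + 23/60 + 47.4/3600 = 57 + 0.383333 + 0.013167 = 57.3965000
  hemisphere W, so the sign is −
Point 2:
  φ: 25 + 2/60 + 49/3600 = 25.0469444
  N → positive
  λ: 139 + 55/60 + 6.6/3600 = 139.9185000
  W ⇒ negate
Point 3:
  φ: 80 + 29/60 + 55.4/3600 = 80.4987222
  S ⇒ negate
  Lon: 18° + 12/60 + 17/3600 = 18 + 0.200000 + 0.004722 = 18.2047222
  hemisphere W, so the sign is −
Point 4:
  Lat: 39′ + 9.4″ = 39.15667′; 77 + 39.15667/60 = 77.6526111
  N ⇒ keep positive
  Lon: 6′ + 56.2″ = 6.93667′; 0 + 6.93667/60 = 0.1156111
  W → negative
Point 5:
  φ: 53° + 22/60 + 59.2/3600 = 53 + 0.366667 + 0.016444 = 53.3831111
  N → positive
  Lon: 75 + 3/60 + 8.4/3600 = 75.0523333
  E → positive
Point 6:
  φ: 89° + 4/60 + 30.9/3600 = 89 + 0.066667 + 0.008583 = 89.0752500
  hemisphere S, so the sign is −
  Longitude: 0° + 23/60 + 1.82/3600 = 0 + 0.383333 + 0.000506 = 0.3838389
  E ⇒ keep positive

1. 76.097389, -57.396500
2. 25.046944, -139.918500
3. -80.498722, -18.204722
4. 77.652611, -0.115611
5. 53.383111, 75.052333
6. -89.075250, 0.383839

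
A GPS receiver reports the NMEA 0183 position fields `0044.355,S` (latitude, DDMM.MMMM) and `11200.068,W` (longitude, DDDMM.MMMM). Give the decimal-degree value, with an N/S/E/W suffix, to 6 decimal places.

0.739250° S, 112.001133° W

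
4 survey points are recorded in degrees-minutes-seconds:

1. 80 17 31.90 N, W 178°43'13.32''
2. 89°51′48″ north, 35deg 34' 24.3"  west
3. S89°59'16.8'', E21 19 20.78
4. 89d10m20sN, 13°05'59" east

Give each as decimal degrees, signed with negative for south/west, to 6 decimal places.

1. 80.292194, -178.720367
2. 89.863333, -35.573417
3. -89.988000, 21.322439
4. 89.172222, 13.099722

Point 1:
  Lat: 80° + 17/60 + 31.9/3600 = 80 + 0.283333 + 0.008861 = 80.2921944
  N ⇒ keep positive
  Lon: 178° + 43/60 + 13.32/3600 = 178 + 0.716667 + 0.003700 = 178.7203667
  W → negative
Point 2:
  Lat: 51′ + 48″ = 51.80000′; 89 + 51.80000/60 = 89.8633333
  N ⇒ keep positive
  λ: 35° + 34/60 + 24.3/3600 = 35 + 0.566667 + 0.006750 = 35.5734167
  hemisphere W, so the sign is −
Point 3:
  φ: 59′ + 16.8″ = 59.28000′; 89 + 59.28000/60 = 89.9880000
  hemisphere S, so the sign is −
  λ: 19′ + 20.78″ = 19.34633′; 21 + 19.34633/60 = 21.3224389
  E → positive
Point 4:
  Latitude: 89 + 10/60 + 20/3600 = 89.1722222
  N → positive
  λ: 5′ + 59″ = 5.98333′; 13 + 5.98333/60 = 13.0997222
  E → positive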